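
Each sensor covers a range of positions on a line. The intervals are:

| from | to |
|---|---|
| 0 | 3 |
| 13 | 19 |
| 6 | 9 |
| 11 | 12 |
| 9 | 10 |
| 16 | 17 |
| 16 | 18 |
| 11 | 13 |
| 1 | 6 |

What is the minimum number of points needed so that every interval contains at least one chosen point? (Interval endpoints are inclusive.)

Sort by right endpoint; whenever an interval is uncovered, place a point at its right end.
By right end: [0,3]  [1,6]  [6,9]  [9,10]  [11,12]  [11,13]  [16,17]  [16,18]  [13,19]
[0,3] uncovered → point at 3; [6,9] uncovered → point at 9; [11,12] uncovered → point at 12; [16,17] uncovered → point at 17.
Points: 3, 9, 12, 17 (4 total).

4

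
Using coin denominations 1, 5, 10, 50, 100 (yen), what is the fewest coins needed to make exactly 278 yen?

Use the largest denomination that fits, subtract, and repeat.
278 = 2×100 + 1×50 + 2×10 + 1×5 + 3×1
Total coins = 2 + 1 + 2 + 1 + 3 = 9

9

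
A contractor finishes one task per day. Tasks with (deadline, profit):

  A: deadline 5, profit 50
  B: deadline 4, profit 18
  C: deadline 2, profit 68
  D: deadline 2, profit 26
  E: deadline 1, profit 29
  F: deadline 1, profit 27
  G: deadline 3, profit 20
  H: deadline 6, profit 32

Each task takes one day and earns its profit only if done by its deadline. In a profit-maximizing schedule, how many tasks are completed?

Take jobs in profit order; each goes to the latest open slot no later than its deadline.
By profit: C(d2,68), A(d5,50), H(d6,32), E(d1,29), F(d1,27), D(d2,26), G(d3,20), B(d4,18)
C→slot 2; A→slot 5; H→slot 6; E→slot 1; F skipped; D skipped; G→slot 3; B→slot 4.
6 of 8 scheduled.

6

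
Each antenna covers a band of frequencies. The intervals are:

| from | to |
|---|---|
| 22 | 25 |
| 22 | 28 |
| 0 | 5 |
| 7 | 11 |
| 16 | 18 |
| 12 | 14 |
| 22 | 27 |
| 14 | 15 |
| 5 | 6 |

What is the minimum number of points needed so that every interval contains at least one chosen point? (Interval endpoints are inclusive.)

5

Process intervals by earliest right end; each time one isn't hit yet, stab at its right endpoint.
Sorted: [0,5] [5,6] [7,11] [12,14] [14,15] [16,18] [22,25] [22,27] [22,28]
{[0,5],[5,6]} hit by 5; {[7,11]} hit by 11; {[12,14],[14,15]} hit by 14; {[16,18]} hit by 18; {[22,25],[22,27],[22,28]} hit by 25.
Points: 5, 11, 14, 18, 25 (5 total).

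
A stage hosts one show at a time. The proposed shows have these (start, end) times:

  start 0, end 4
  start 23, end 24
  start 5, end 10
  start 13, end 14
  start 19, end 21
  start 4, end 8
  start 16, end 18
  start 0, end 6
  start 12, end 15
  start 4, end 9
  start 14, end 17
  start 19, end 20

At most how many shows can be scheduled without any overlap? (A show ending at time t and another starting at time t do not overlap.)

6

Greedy by earliest finish: after sorting by end time, pick each interval compatible with the last pick.
Sorted by end: (0,4)  (0,6)  (4,8)  (4,9)  (5,10)  (13,14)  (12,15)  (14,17)  (16,18)  (19,20)  (19,21)  (23,24)
take (0,4); take (4,8); take (13,14); skip (12,15); take (14,17); skip (16,18); take (19,20); take (23,24).
Selected 6 shows.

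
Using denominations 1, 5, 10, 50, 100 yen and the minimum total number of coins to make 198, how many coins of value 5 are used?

1

198 − 1×100→98 − 1×50→48 − 4×10→8 − 1×5→3 − 3×1→0
Count of 5: 1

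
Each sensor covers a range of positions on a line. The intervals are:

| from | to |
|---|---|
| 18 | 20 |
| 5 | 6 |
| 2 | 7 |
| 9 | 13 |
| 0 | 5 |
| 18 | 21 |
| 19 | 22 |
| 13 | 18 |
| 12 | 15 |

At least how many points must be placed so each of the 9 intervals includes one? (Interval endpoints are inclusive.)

Process intervals by earliest right end; each time one isn't hit yet, stab at its right endpoint.
By right end: [0,5]  [5,6]  [2,7]  [9,13]  [12,15]  [13,18]  [18,20]  [18,21]  [19,22]
[0,5] uncovered → point at 5; [9,13] uncovered → point at 13; [18,20] uncovered → point at 20.
Points: 5, 13, 20 (3 total).

3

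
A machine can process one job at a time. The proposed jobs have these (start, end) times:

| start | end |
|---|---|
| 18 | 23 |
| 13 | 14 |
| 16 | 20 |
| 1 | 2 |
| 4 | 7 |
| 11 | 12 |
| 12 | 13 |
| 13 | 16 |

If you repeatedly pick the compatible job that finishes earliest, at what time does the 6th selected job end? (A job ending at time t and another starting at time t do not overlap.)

Sorted by end: (1,2)  (4,7)  (11,12)  (12,13)  (13,14)  (13,16)  (16,20)  (18,23)
take (1,2); take (4,7); take (11,12); take (12,13); take (13,14); take (16,20).
Selected: (1,2) (4,7) (11,12) (12,13) (13,14) (16,20)

20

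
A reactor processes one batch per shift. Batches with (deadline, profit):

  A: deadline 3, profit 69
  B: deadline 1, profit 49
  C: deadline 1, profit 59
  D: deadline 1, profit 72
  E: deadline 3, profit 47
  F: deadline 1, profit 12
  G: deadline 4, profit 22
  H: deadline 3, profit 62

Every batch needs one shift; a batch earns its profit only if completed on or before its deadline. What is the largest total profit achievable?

225

Sort by profit descending; place each in the latest free slot ≤ its deadline.
By profit: D(d1,72), A(d3,69), H(d3,62), C(d1,59), B(d1,49), E(d3,47), G(d4,22), F(d1,12)
D→slot 1; A→slot 3; H→slot 2; C skipped; B skipped; E skipped; G→slot 4; F skipped.
Profit = 72 + 62 + 69 + 22 = 225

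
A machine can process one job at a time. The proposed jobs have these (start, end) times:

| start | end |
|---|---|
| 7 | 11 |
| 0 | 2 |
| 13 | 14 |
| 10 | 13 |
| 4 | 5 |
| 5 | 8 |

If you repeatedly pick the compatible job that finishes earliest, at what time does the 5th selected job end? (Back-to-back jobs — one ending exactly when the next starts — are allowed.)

Sort by end time and greedily take each interval whose start is ≥ the last chosen end.
Sorted by end: (0,2)  (4,5)  (5,8)  (7,11)  (10,13)  (13,14)
take (0,2); take (4,5); take (5,8); take (10,13); take (13,14).
Selected: (0,2) (4,5) (5,8) (10,13) (13,14)

14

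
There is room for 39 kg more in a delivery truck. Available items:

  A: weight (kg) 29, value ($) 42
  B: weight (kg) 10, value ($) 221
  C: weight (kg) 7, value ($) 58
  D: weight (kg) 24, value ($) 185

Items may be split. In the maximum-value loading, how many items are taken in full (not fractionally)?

Ratios (sorted): B 22.10, C 8.29, D 7.71, A 1.45
take B (10 @ 221); take C (7 @ 58); take 22/24 of D → 169.58. Capacity used 39/39.
2 item(s) taken whole; one partial (take 22/24 of D).

2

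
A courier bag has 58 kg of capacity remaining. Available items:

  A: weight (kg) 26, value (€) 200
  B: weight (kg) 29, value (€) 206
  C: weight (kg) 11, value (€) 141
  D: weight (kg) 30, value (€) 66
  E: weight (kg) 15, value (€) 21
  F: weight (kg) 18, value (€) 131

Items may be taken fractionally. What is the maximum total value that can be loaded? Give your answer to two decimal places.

493.31

Sort by value per unit weight and fill in that order.
Ratios (sorted): C 12.82, A 7.69, F 7.28, B 7.10, D 2.20, E 1.40
take C (11 @ 141); take A (26 @ 200); take F (18 @ 131); take 3/29 of B → 21.31. Capacity used 58/58.
Total value = 493.31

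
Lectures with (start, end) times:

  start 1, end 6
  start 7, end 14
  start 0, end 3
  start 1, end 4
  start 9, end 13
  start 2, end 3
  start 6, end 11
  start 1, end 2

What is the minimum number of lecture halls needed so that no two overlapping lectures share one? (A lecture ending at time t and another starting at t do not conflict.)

starts: [0, 1, 1, 1, 2, 6, 7, 9]
ends:   [2, 3, 3, 4, 6, 11, 13, 14]
s0→1 s1→2 s1→3 s1→4  — peak 4.

4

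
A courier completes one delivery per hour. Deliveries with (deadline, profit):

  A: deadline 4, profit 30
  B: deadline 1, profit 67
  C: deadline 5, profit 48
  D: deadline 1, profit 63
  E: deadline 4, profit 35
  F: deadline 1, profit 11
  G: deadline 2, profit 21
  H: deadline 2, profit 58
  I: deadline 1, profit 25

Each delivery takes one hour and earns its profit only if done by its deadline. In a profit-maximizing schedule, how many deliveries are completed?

Take jobs in profit order; each goes to the latest open slot no later than its deadline.
By profit: B(d1,67), D(d1,63), H(d2,58), C(d5,48), E(d4,35), A(d4,30), I(d1,25), G(d2,21), F(d1,11)
B→slot 1; D skipped; H→slot 2; C→slot 5; E→slot 4; A→slot 3; I skipped; G skipped; F skipped.
5 of 9 scheduled.

5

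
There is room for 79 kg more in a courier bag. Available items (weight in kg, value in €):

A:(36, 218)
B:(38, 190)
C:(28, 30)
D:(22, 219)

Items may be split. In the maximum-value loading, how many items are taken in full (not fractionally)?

2

Greedy by value/weight ratio, highest first.
Ratios (sorted): D 9.95, A 6.06, B 5.00, C 1.07
take D (22 @ 219); take A (36 @ 218); take 21/38 of B → 105.00. Capacity used 79/79.
2 item(s) taken whole; one partial (take 21/38 of B).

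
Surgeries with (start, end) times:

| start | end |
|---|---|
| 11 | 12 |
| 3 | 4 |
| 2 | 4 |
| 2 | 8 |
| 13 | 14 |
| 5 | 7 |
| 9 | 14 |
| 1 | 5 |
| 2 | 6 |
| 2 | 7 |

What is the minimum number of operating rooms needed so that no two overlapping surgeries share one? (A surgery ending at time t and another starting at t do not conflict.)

6

Count concurrent intervals with a sweep; the peak is the room count.
Events (time:±→running): 1:+→1 2:+→2 2:+→3 2:+→4 2:+→5 3:+→6 … peak 6.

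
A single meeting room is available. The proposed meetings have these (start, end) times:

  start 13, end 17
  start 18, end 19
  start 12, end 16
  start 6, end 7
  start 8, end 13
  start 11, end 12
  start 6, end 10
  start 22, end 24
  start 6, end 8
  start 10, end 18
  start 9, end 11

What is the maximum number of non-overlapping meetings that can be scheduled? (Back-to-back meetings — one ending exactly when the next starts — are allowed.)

6

Sort by end time and greedily take each interval whose start is ≥ the last chosen end.
By end time: (6,7), (6,8), (6,10), (9,11), (11,12), (8,13), (12,16), (13,17), (10,18), (18,19), (22,24).
Pick (6,7); next start ≥ 7 → (9,11); next start ≥ 11 → (11,12); next start ≥ 12 → (12,16); next start ≥ 16 → (18,19); next start ≥ 19 → (22,24).
Selected 6 meetings.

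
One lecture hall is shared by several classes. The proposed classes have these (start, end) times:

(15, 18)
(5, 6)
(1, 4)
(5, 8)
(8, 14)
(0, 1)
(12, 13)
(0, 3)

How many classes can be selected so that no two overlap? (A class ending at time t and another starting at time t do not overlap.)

Sort by end time and greedily take each interval whose start is ≥ the last chosen end.
Sorted by end: (0,1)  (0,3)  (1,4)  (5,6)  (5,8)  (12,13)  (8,14)  (15,18)
take (0,1); skip (0,3); take (1,4); take (5,6); take (12,13); take (15,18).
Selected 5 classes.

5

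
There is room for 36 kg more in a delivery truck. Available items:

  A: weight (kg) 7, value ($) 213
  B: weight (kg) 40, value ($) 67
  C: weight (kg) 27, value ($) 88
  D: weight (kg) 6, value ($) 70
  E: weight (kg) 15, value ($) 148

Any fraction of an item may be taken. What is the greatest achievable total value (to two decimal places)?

Order: A (213/7=30.43) > D (70/6=11.67) > E (148/15=9.87) > C (88/27=3.26) > B (67/40=1.68)
Fill: take A (7 @ 213) → take D (6 @ 70) → take E (15 @ 148) → take 8/27 of C → 26.07; 36/36 used.
Total value = 457.07

457.07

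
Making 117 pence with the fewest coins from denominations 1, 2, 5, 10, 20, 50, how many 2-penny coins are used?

Use the largest denomination that fits, subtract, and repeat.
117 = 2×50 + 1×10 + 1×5 + 1×2
Count of 2: 1

1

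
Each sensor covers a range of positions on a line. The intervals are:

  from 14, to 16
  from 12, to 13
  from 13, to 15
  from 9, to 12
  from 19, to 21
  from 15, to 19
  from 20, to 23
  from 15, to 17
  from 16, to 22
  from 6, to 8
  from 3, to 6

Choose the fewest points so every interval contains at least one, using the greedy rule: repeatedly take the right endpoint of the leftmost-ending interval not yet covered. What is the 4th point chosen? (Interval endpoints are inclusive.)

21

Sort by right endpoint; whenever an interval is uncovered, place a point at its right end.
Sorted: [3,6] [6,8] [9,12] [12,13] [13,15] [14,16] [15,17] [15,19] [19,21] [16,22] [20,23]
{[3,6],[6,8]} hit by 6; {[9,12],[12,13]} hit by 12; {[13,15],[14,16],[15,17],[15,19]} hit by 15; {[19,21],[16,22],[20,23]} hit by 21.
Points: 6, 12, 15, 21 (4 total).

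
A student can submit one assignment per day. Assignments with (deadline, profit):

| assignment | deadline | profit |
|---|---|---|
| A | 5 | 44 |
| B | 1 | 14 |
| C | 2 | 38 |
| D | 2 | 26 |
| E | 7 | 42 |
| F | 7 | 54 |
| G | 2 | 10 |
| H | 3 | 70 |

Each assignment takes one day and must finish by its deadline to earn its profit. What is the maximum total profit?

Profit order: H=70 F=54 A=44 E=42 C=38 D=26 B=14 G=10
Assign: H→slot 3, F→slot 7, A→slot 5, E→slot 6, C→slot 2, D→slot 1, B skipped, G skipped.
Slots: [1:D] [2:C] [3:H] [5:A] [6:E] [7:F]
Profit = 26 + 38 + 70 + 44 + 42 + 54 = 274

274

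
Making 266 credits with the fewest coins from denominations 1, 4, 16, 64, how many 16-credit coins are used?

0

Use the largest denomination that fits, subtract, and repeat.
266 = 4×64 + 2×4 + 2×1
Count of 16: 0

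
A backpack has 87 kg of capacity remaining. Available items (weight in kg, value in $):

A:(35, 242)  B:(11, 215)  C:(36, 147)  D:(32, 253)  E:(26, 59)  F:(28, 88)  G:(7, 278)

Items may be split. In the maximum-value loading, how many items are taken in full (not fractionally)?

Sort by value per unit weight and fill in that order.
Order: G (278/7=39.71) > B (215/11=19.55) > D (253/32=7.91) > A (242/35=6.91) > C (147/36=4.08) > F (88/28=3.14) > E (59/26=2.27)
Fill: take G (7 @ 278) → take B (11 @ 215) → take D (32 @ 253) → take A (35 @ 242) → take 2/36 of C → 8.17; 87/87 used.
4 item(s) taken whole; one partial (take 2/36 of C).

4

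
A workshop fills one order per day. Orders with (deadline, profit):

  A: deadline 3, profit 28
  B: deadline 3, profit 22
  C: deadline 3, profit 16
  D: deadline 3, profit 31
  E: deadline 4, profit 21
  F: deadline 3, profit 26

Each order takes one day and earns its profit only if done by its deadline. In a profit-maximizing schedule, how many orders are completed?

4

Profit order: D=31 A=28 F=26 B=22 E=21 C=16
Assign: D→slot 3, A→slot 2, F→slot 1, B skipped, E→slot 4, C skipped.
Slots: [1:F] [2:A] [3:D] [4:E]
4 of 6 scheduled.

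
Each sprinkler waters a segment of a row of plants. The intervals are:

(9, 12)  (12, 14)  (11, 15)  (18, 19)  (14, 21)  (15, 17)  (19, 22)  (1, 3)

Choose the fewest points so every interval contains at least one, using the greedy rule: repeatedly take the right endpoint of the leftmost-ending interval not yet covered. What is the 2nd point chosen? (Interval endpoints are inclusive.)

By right end: [1,3]  [9,12]  [12,14]  [11,15]  [15,17]  [18,19]  [14,21]  [19,22]
[1,3] uncovered → point at 3; [9,12] uncovered → point at 12; [15,17] uncovered → point at 17; [18,19] uncovered → point at 19.
Points: 3, 12, 17, 19 (4 total).

12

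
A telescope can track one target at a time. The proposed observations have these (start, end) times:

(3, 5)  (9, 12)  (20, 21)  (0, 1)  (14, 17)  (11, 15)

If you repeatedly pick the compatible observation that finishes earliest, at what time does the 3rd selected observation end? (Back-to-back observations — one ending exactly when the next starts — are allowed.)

Greedy by earliest finish: after sorting by end time, pick each interval compatible with the last pick.
Sorted by end: (0,1)  (3,5)  (9,12)  (11,15)  (14,17)  (20,21)
take (0,1); take (3,5); take (9,12); take (14,17); take (20,21).
Selected: (0,1) (3,5) (9,12) (14,17) (20,21)

12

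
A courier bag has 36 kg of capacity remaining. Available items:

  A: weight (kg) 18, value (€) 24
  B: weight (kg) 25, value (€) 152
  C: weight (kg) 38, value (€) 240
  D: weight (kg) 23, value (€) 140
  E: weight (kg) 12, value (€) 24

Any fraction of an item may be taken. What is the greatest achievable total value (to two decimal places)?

227.37

Greedy by value/weight ratio, highest first.
Order: C (240/38=6.32) > D (140/23=6.09) > B (152/25=6.08) > E (24/12=2.00) > A (24/18=1.33)
Fill: take 36/38 of C → 227.37; 36/36 used.
Total value = 227.37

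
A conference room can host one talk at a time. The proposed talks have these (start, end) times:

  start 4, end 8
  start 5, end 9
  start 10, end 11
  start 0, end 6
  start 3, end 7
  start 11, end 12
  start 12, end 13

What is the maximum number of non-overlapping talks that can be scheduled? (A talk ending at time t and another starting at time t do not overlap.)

Order by finish time; keep every interval that doesn't clash with the previous kept one.
Sorted by end: (0,6)  (3,7)  (4,8)  (5,9)  (10,11)  (11,12)  (12,13)
take (0,6); take (10,11); take (11,12); take (12,13).
Selected 4 talks.

4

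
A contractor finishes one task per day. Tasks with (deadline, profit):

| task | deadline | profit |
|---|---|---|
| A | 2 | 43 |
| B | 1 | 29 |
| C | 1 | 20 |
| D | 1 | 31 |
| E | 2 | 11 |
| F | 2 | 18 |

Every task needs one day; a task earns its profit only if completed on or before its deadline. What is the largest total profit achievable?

Sort by profit descending; place each in the latest free slot ≤ its deadline.
Profit order: A=43 D=31 B=29 C=20 F=18 E=11
Assign: A→slot 2, D→slot 1, B skipped, C skipped, F skipped, E skipped.
Slots: [1:D] [2:A]
Profit = 31 + 43 = 74

74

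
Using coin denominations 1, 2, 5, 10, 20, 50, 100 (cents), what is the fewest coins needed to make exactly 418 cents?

8

Use the largest denomination that fits, subtract, and repeat.
418 = 4×100 + 1×10 + 1×5 + 1×2 + 1×1
Total coins = 4 + 1 + 1 + 1 + 1 = 8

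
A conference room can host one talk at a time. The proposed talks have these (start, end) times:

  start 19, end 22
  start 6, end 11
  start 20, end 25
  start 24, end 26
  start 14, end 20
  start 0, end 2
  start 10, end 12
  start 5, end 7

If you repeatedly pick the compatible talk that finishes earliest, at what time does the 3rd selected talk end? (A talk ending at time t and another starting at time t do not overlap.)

Sorted by end: (0,2)  (5,7)  (6,11)  (10,12)  (14,20)  (19,22)  (20,25)  (24,26)
take (0,2); take (5,7); take (10,12); take (14,20); take (20,25).
Selected: (0,2) (5,7) (10,12) (14,20) (20,25)

12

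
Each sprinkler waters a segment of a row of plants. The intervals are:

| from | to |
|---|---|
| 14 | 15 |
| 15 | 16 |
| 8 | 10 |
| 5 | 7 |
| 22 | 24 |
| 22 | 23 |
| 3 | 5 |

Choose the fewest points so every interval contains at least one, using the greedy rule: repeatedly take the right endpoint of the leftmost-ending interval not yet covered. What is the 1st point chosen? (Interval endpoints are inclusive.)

Sorted: [3,5] [5,7] [8,10] [14,15] [15,16] [22,23] [22,24]
{[3,5],[5,7]} hit by 5; {[8,10]} hit by 10; {[14,15],[15,16]} hit by 15; {[22,23],[22,24]} hit by 23.
Points: 5, 10, 15, 23 (4 total).

5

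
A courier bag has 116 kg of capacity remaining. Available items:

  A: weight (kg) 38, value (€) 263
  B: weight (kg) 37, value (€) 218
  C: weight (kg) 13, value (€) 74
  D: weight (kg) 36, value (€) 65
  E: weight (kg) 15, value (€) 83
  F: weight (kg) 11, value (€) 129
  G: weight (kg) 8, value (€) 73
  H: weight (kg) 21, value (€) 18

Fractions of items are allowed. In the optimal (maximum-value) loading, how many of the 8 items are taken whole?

5

Greedy by value/weight ratio, highest first.
Ratios (sorted): F 11.73, G 9.12, A 6.92, B 5.89, C 5.69, E 5.53, D 1.81, H 0.86
take F (11 @ 129); take G (8 @ 73); take A (38 @ 263); take B (37 @ 218); take C (13 @ 74); take 9/15 of E → 49.80. Capacity used 116/116.
5 item(s) taken whole; one partial (take 9/15 of E).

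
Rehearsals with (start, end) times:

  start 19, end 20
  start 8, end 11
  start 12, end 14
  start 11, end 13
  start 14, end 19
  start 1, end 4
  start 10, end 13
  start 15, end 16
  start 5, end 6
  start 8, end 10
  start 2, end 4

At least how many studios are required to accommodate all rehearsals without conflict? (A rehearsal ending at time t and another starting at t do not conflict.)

Events (time:±→running): 1:+→1 2:+→2 4:-→1 4:-→0 5:+→1 6:-→0 8:+→1 8:+→2 10:-→1 10:+→2 11:-→1 11:+→2 12:+→3 … peak 3.

3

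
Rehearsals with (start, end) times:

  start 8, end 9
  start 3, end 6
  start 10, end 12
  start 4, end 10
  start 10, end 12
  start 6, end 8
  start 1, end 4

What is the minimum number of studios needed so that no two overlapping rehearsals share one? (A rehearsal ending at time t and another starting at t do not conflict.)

2

starts: [1, 3, 4, 6, 8, 10, 10]
ends:   [4, 6, 8, 9, 10, 12, 12]
s1→1 s3→2  — peak 2.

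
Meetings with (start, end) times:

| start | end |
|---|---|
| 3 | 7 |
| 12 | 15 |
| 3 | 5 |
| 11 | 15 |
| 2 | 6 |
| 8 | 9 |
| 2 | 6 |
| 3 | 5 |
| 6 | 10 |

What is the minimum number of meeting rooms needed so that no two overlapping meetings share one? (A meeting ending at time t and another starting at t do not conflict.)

5

Count concurrent intervals with a sweep; the peak is the room count.
Events (time:±→running): 2:+→1 2:+→2 3:+→3 3:+→4 3:+→5 … peak 5.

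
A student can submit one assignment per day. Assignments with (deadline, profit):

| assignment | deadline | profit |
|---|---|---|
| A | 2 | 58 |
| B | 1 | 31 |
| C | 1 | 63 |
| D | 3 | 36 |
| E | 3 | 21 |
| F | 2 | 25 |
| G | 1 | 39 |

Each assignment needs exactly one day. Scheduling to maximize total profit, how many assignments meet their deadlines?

3

Take jobs in profit order; each goes to the latest open slot no later than its deadline.
By profit: C(d1,63), A(d2,58), G(d1,39), D(d3,36), B(d1,31), F(d2,25), E(d3,21)
C→slot 1; A→slot 2; G skipped; D→slot 3; B skipped; F skipped; E skipped.
3 of 7 scheduled.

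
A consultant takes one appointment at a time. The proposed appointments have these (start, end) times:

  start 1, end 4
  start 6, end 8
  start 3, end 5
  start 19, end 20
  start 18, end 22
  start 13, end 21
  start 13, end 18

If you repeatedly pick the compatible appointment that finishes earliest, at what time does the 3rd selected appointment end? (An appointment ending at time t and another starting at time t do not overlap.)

18

By end time: (1,4), (3,5), (6,8), (13,18), (19,20), (13,21), (18,22).
Pick (1,4); next start ≥ 4 → (6,8); next start ≥ 8 → (13,18); next start ≥ 18 → (19,20).
Selected: (1,4) (6,8) (13,18) (19,20)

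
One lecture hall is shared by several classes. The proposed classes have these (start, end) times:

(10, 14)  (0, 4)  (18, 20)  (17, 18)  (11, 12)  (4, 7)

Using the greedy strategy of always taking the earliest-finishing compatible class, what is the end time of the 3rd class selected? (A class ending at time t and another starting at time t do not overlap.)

12

Order by finish time; keep every interval that doesn't clash with the previous kept one.
Sorted by end: (0,4)  (4,7)  (11,12)  (10,14)  (17,18)  (18,20)
take (0,4); take (4,7); take (11,12); take (17,18); take (18,20).
Selected: (0,4) (4,7) (11,12) (17,18) (18,20)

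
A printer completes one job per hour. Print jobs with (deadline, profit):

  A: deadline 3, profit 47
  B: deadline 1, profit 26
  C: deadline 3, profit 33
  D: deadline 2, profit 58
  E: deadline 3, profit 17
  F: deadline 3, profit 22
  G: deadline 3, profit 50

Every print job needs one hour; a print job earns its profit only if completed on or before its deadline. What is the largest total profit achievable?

155

Profit order: D=58 G=50 A=47 C=33 B=26 F=22 E=17
Assign: D→slot 2, G→slot 3, A→slot 1, C skipped, B skipped, F skipped, E skipped.
Slots: [1:A] [2:D] [3:G]
Profit = 47 + 58 + 50 = 155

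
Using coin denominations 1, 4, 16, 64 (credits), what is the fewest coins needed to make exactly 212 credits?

5

212 = 3×64 + 1×16 + 1×4
Total coins = 3 + 1 + 1 = 5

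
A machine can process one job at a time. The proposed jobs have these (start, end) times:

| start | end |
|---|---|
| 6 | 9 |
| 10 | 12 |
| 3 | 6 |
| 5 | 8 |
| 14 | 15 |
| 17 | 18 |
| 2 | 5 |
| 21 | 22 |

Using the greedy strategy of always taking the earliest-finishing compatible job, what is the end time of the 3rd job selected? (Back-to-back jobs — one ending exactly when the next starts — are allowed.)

12

Sort by end time and greedily take each interval whose start is ≥ the last chosen end.
Sorted by end: (2,5)  (3,6)  (5,8)  (6,9)  (10,12)  (14,15)  (17,18)  (21,22)
take (2,5); take (5,8); take (10,12); take (14,15); take (17,18); take (21,22).
Selected: (2,5) (5,8) (10,12) (14,15) (17,18) (21,22)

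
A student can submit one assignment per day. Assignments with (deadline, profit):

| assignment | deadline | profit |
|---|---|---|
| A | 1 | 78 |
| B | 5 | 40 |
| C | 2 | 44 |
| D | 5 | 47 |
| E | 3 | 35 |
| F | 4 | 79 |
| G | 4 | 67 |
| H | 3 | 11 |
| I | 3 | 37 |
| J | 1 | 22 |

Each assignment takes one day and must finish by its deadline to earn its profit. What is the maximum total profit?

Take jobs in profit order; each goes to the latest open slot no later than its deadline.
Profit order: F=79 A=78 G=67 D=47 C=44 B=40 I=37 E=35 J=22 H=11
Assign: F→slot 4, A→slot 1, G→slot 3, D→slot 5, C→slot 2, B skipped, I skipped, E skipped, J skipped, H skipped.
Slots: [1:A] [2:C] [3:G] [4:F] [5:D]
Profit = 78 + 44 + 67 + 79 + 47 = 315

315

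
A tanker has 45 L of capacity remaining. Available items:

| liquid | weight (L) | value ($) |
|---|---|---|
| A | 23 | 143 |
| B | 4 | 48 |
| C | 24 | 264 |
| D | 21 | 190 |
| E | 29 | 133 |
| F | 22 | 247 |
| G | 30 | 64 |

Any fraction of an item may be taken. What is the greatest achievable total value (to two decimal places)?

504.00

Ratios (sorted): B 12.00, F 11.23, C 11.00, D 9.05, A 6.22, E 4.59, G 2.13
take B (4 @ 48); take F (22 @ 247); take 19/24 of C → 209.00. Capacity used 45/45.
Total value = 504.00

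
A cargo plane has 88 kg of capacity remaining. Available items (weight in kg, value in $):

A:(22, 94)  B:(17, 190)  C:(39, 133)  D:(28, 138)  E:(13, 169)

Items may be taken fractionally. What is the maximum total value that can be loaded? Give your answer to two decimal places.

618.28

Order: E (169/13=13.00) > B (190/17=11.18) > D (138/28=4.93) > A (94/22=4.27) > C (133/39=3.41)
Fill: take E (13 @ 169) → take B (17 @ 190) → take D (28 @ 138) → take A (22 @ 94) → take 8/39 of C → 27.28; 88/88 used.
Total value = 618.28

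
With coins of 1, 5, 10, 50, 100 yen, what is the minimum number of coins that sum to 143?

Greedy: take as many of the largest coin as possible, then repeat with the remainder.
143 = 1×100 + 4×10 + 3×1
Total coins = 1 + 4 + 3 = 8

8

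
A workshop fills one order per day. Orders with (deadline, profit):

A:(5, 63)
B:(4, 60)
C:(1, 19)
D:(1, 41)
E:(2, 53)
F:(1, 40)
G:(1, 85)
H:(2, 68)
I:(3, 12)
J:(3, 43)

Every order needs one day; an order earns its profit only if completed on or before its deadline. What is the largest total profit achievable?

Take jobs in profit order; each goes to the latest open slot no later than its deadline.
Profit order: G=85 H=68 A=63 B=60 E=53 J=43 D=41 F=40 C=19 I=12
Assign: G→slot 1, H→slot 2, A→slot 5, B→slot 4, E skipped, J→slot 3, D skipped, F skipped, C skipped, I skipped.
Slots: [1:G] [2:H] [3:J] [4:B] [5:A]
Profit = 85 + 68 + 43 + 60 + 63 = 319

319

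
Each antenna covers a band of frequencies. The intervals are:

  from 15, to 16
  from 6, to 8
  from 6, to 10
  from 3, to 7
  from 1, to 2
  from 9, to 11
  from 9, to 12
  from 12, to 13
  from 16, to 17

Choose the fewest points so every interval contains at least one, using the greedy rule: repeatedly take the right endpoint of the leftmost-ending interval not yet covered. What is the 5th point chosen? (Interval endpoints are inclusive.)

Process intervals by earliest right end; each time one isn't hit yet, stab at its right endpoint.
Sorted: [1,2] [3,7] [6,8] [6,10] [9,11] [9,12] [12,13] [15,16] [16,17]
{[1,2]} hit by 2; {[3,7],[6,8],[6,10]} hit by 7; {[9,11],[9,12]} hit by 11; {[12,13]} hit by 13; {[15,16],[16,17]} hit by 16.
Points: 2, 7, 11, 13, 16 (5 total).

16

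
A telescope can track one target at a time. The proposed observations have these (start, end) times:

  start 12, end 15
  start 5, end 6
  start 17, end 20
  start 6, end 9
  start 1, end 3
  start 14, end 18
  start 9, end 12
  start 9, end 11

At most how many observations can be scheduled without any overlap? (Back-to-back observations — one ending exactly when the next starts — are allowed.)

Sort by end time and greedily take each interval whose start is ≥ the last chosen end.
Sorted by end: (1,3)  (5,6)  (6,9)  (9,11)  (9,12)  (12,15)  (14,18)  (17,20)
take (1,3); take (5,6); take (6,9); take (9,11); skip (9,12); take (12,15); take (17,20).
Selected 6 observations.

6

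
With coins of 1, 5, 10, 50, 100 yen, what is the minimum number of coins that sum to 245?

245 = 2×100 + 4×10 + 1×5
Total coins = 2 + 4 + 1 = 7

7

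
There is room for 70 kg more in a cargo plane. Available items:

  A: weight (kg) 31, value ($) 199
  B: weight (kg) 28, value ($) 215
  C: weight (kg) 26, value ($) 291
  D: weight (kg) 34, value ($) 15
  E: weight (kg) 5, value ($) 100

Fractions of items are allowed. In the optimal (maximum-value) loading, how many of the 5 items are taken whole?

3

Sort by value per unit weight and fill in that order.
Order: E (100/5=20.00) > C (291/26=11.19) > B (215/28=7.68) > A (199/31=6.42) > D (15/34=0.44)
Fill: take E (5 @ 100) → take C (26 @ 291) → take B (28 @ 215) → take 11/31 of A → 70.61; 70/70 used.
3 item(s) taken whole; one partial (take 11/31 of A).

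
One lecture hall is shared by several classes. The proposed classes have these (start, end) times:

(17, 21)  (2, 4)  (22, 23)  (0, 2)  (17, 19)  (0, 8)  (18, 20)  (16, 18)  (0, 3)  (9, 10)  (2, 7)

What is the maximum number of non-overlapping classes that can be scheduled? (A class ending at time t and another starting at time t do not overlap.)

Greedy by earliest finish: after sorting by end time, pick each interval compatible with the last pick.
By end time: (0,2), (0,3), (2,4), (2,7), (0,8), (9,10), (16,18), (17,19), (18,20), (17,21), (22,23).
Pick (0,2); next start ≥ 2 → (2,4); next start ≥ 4 → (9,10); next start ≥ 10 → (16,18); next start ≥ 18 → (18,20); next start ≥ 20 → (22,23).
Selected 6 classes.

6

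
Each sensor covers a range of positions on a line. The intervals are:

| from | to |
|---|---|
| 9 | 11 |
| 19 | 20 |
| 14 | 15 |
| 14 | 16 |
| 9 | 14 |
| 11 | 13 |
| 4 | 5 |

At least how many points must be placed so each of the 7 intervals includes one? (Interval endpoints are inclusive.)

Sort by right endpoint; whenever an interval is uncovered, place a point at its right end.
By right end: [4,5]  [9,11]  [11,13]  [9,14]  [14,15]  [14,16]  [19,20]
[4,5] uncovered → point at 5; [9,11] uncovered → point at 11; [14,15] uncovered → point at 15; [19,20] uncovered → point at 20.
Points: 5, 11, 15, 20 (4 total).

4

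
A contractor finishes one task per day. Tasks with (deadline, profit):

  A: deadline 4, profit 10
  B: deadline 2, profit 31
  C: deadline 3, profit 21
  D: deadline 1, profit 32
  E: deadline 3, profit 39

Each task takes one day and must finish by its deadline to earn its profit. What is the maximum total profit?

Sort by profit descending; place each in the latest free slot ≤ its deadline.
By profit: E(d3,39), D(d1,32), B(d2,31), C(d3,21), A(d4,10)
E→slot 3; D→slot 1; B→slot 2; C skipped; A→slot 4.
Profit = 32 + 31 + 39 + 10 = 112

112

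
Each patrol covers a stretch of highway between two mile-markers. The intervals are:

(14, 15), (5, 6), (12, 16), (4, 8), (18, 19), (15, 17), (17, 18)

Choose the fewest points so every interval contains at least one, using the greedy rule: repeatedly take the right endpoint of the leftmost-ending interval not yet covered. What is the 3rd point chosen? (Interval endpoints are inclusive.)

Sort by right endpoint; whenever an interval is uncovered, place a point at its right end.
Sorted: [5,6] [4,8] [14,15] [12,16] [15,17] [17,18] [18,19]
{[5,6],[4,8]} hit by 6; {[14,15],[12,16],[15,17]} hit by 15; {[17,18],[18,19]} hit by 18.
Points: 6, 15, 18 (3 total).

18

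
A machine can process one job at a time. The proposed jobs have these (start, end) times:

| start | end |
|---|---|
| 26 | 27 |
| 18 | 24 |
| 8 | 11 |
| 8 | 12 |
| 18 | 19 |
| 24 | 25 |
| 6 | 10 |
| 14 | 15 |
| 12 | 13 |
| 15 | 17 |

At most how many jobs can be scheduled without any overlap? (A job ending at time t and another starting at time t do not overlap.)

By end time: (6,10), (8,11), (8,12), (12,13), (14,15), (15,17), (18,19), (18,24), (24,25), (26,27).
Pick (6,10); next start ≥ 10 → (12,13); next start ≥ 13 → (14,15); next start ≥ 15 → (15,17); next start ≥ 17 → (18,19); next start ≥ 19 → (24,25); next start ≥ 25 → (26,27).
Selected 7 jobs.

7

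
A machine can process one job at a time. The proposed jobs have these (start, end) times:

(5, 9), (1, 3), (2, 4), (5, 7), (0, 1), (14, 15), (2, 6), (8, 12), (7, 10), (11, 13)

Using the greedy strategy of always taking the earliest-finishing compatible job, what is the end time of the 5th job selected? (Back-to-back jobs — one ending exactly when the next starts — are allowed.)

13

Sort by end time and greedily take each interval whose start is ≥ the last chosen end.
Sorted by end: (0,1)  (1,3)  (2,4)  (2,6)  (5,7)  (5,9)  (7,10)  (8,12)  (11,13)  (14,15)
take (0,1); take (1,3); skip (2,6); take (5,7); take (7,10); skip (8,12); take (11,13); take (14,15).
Selected: (0,1) (1,3) (5,7) (7,10) (11,13) (14,15)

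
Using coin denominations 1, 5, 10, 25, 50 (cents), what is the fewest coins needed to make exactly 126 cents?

126 − 2×50→26 − 1×25→1 − 1×1→0
Total coins = 2 + 1 + 1 = 4

4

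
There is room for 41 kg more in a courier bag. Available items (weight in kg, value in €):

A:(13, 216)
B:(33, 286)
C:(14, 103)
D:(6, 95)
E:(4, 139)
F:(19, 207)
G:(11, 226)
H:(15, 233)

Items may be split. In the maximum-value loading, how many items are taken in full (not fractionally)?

Greedy by value/weight ratio, highest first.
Ratios (sorted): E 34.75, G 20.55, A 16.62, D 15.83, H 15.53, F 10.89, B 8.67, C 7.36
take E (4 @ 139); take G (11 @ 226); take A (13 @ 216); take D (6 @ 95); take 7/15 of H → 108.73. Capacity used 41/41.
4 item(s) taken whole; one partial (take 7/15 of H).

4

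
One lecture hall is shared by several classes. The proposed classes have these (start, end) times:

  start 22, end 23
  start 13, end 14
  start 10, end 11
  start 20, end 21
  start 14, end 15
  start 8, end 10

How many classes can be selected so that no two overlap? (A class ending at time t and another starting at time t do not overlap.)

6

Greedy by earliest finish: after sorting by end time, pick each interval compatible with the last pick.
Sorted by end: (8,10)  (10,11)  (13,14)  (14,15)  (20,21)  (22,23)
take (8,10); take (10,11); take (13,14); take (14,15); take (20,21); take (22,23).
Selected 6 classes.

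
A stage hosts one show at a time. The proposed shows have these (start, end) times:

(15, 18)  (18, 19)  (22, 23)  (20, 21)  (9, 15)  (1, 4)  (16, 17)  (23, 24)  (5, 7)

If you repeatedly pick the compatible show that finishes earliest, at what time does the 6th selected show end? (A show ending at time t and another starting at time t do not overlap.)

21

Greedy by earliest finish: after sorting by end time, pick each interval compatible with the last pick.
By end time: (1,4), (5,7), (9,15), (16,17), (15,18), (18,19), (20,21), (22,23), (23,24).
Pick (1,4); next start ≥ 4 → (5,7); next start ≥ 7 → (9,15); next start ≥ 15 → (16,17); next start ≥ 17 → (18,19); next start ≥ 19 → (20,21); next start ≥ 21 → (22,23); next start ≥ 23 → (23,24).
Selected: (1,4) (5,7) (9,15) (16,17) (18,19) (20,21) (22,23) (23,24)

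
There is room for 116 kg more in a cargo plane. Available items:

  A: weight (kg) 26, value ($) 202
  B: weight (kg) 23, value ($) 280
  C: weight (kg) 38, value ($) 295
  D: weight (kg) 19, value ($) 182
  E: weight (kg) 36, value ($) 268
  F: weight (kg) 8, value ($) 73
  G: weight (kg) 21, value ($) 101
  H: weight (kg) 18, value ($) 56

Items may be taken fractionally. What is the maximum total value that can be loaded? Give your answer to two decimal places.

1046.89

Ratios (sorted): B 12.17, D 9.58, F 9.12, A 7.77, C 7.76, E 7.44, G 4.81, H 3.11
take B (23 @ 280); take D (19 @ 182); take F (8 @ 73); take A (26 @ 202); take C (38 @ 295); take 2/36 of E → 14.89. Capacity used 116/116.
Total value = 1046.89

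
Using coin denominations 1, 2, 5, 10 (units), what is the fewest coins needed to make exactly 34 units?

34 − 3×10→4 − 2×2→0
Total coins = 3 + 2 = 5

5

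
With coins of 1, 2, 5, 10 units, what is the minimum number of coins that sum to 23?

4

23 − 2×10→3 − 1×2→1 − 1×1→0
Total coins = 2 + 1 + 1 = 4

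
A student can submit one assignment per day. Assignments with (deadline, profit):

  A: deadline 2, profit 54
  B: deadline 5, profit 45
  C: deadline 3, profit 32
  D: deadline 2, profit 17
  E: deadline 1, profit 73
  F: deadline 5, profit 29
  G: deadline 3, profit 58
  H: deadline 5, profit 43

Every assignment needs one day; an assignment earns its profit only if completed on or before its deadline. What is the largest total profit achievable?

Take jobs in profit order; each goes to the latest open slot no later than its deadline.
Profit order: E=73 G=58 A=54 B=45 H=43 C=32 F=29 D=17
Assign: E→slot 1, G→slot 3, A→slot 2, B→slot 5, H→slot 4, C skipped, F skipped, D skipped.
Slots: [1:E] [2:A] [3:G] [4:H] [5:B]
Profit = 73 + 54 + 58 + 43 + 45 = 273

273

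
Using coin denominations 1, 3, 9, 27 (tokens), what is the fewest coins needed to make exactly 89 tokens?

89 = 3×27 + 2×3 + 2×1
Total coins = 3 + 2 + 2 = 7

7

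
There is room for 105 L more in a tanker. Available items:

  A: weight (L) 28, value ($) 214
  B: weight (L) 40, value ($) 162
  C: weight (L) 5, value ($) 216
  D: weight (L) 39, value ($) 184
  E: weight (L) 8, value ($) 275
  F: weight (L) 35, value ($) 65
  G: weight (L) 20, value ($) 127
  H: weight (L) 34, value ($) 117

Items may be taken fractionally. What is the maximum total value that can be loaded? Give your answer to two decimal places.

Order: C (216/5=43.20) > E (275/8=34.38) > A (214/28=7.64) > G (127/20=6.35) > D (184/39=4.72) > B (162/40=4.05) > H (117/34=3.44) > F (65/35=1.86)
Fill: take C (5 @ 216) → take E (8 @ 275) → take A (28 @ 214) → take G (20 @ 127) → take D (39 @ 184) → take 5/40 of B → 20.25; 105/105 used.
Total value = 1036.25

1036.25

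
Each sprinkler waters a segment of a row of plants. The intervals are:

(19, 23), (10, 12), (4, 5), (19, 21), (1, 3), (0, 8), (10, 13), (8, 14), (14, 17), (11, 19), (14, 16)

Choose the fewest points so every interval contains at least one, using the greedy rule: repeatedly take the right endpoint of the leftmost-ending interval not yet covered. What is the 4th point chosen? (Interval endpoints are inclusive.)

Process intervals by earliest right end; each time one isn't hit yet, stab at its right endpoint.
Sorted: [1,3] [4,5] [0,8] [10,12] [10,13] [8,14] [14,16] [14,17] [11,19] [19,21] [19,23]
{[1,3]} hit by 3; {[4,5],[0,8]} hit by 5; {[10,12],[10,13],[8,14]} hit by 12; {[14,16],[14,17],[11,19]} hit by 16; {[19,21],[19,23]} hit by 21.
Points: 3, 5, 12, 16, 21 (5 total).

16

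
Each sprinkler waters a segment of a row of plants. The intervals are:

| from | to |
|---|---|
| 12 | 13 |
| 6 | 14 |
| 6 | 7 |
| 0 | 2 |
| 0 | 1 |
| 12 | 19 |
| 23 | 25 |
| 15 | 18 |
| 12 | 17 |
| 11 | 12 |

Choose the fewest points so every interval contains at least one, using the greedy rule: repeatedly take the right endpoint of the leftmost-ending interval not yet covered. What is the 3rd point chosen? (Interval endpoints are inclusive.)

12

Sort by right endpoint; whenever an interval is uncovered, place a point at its right end.
By right end: [0,1]  [0,2]  [6,7]  [11,12]  [12,13]  [6,14]  [12,17]  [15,18]  [12,19]  [23,25]
[0,1] uncovered → point at 1; [6,7] uncovered → point at 7; [11,12] uncovered → point at 12; [15,18] uncovered → point at 18; [23,25] uncovered → point at 25.
Points: 1, 7, 12, 18, 25 (5 total).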